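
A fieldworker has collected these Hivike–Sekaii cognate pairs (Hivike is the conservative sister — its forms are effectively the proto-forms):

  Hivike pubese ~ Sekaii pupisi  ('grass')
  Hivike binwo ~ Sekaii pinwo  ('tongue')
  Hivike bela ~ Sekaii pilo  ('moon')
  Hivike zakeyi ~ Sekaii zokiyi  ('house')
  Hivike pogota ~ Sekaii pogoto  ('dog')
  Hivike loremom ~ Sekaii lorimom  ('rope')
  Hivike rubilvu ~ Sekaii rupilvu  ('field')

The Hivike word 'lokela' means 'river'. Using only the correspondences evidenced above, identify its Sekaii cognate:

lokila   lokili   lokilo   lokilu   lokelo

pubese ~ pupisi, bela ~ pilo — Hivike e corresponds to Sekaii i after a consonant, before a consonant other than r, m, n, p, b, f, v.
bela ~ pilo, pogota ~ pogoto — Hivike a corresponds to Sekaii o word-finally.
Applying these to Hivike 'lokela':
  lokela → lokila   (e→i after a consonant, before a consonant other than r, m, n, p, b, f, v)
  lokila → lokilo   (a→o word-finally)
So the Sekaii cognate is 'lokilo'.

lokilo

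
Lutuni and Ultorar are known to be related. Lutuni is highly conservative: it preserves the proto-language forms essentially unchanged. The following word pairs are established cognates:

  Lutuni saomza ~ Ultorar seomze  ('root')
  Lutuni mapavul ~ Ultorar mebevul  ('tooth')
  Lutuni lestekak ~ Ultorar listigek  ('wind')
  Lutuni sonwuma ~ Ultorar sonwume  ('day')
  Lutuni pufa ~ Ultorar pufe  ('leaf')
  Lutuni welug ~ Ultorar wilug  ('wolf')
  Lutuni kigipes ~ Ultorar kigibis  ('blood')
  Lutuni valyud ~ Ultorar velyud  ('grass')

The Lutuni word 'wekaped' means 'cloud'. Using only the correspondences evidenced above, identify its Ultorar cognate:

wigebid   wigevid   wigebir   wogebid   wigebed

lestekak ~ listigek, welug ~ wilug — Lutuni e corresponds to Ultorar i after a consonant, before a consonant other than r, m, n, p, b, f, v.
lestekak ~ listigek — Lutuni k corresponds to Ultorar g between vowels (before a back vowel).
mapavul ~ mebevul — Lutuni a corresponds to Ultorar e after a consonant, before a labial obstruent.
kigipes ~ kigibis — Lutuni p corresponds to Ultorar b between vowels (before a front vowel).
Applying these to Lutuni 'wekaped':
  wekaped → wikaped   (e→i after a consonant, before a consonant other than r, m, n, p, b, f, v)
  wikaped → wigaped   (k→g between vowels (before a back vowel))
  wigaped → wigeped   (a→e after a consonant, before a labial obstruent)
  wigeped → wigebed   (p→b between vowels (before a front vowel))
  wigebed → wigebid   (e→i after a consonant, before a consonant other than r, m, n, p, b, f, v)
So the Ultorar cognate is 'wigebid'.

wigebid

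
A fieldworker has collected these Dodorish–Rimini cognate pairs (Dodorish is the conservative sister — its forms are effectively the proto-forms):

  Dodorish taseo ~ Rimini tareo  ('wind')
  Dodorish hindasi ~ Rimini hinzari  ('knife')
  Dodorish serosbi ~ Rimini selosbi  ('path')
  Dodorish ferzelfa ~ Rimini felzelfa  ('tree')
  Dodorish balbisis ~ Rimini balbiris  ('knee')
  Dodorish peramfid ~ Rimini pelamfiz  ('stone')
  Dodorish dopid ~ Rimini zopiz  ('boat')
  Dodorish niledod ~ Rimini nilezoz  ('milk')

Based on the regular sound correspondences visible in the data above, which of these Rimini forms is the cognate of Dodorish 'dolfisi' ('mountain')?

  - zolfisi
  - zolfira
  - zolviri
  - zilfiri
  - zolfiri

zolfiri

dopid ~ zopiz — Dodorish d corresponds to Rimini z word-initially before a back vowel.
hindasi ~ hinzari, balbisis ~ balbiris — Dodorish s corresponds to Rimini r between vowels (before a front vowel).
Applying these to Dodorish 'dolfisi':
  dolfisi → zolfisi   (d→z word-initially before a back vowel)
  zolfisi → zolfiri   (s→r between vowels (before a front vowel))
So the Rimini cognate is 'zolfiri'.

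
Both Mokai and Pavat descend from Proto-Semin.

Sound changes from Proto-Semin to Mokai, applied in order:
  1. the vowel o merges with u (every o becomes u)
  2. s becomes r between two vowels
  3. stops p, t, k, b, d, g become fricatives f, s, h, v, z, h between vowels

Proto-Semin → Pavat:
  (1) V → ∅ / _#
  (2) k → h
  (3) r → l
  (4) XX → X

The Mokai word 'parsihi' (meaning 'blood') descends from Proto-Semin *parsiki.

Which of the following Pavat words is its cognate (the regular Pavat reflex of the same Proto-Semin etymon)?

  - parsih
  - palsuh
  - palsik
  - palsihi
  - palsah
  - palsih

palsih

Pavat: *parsiki > parsik > parsih > palsih  (by apocope, unconditioned shift, unconditioned shift)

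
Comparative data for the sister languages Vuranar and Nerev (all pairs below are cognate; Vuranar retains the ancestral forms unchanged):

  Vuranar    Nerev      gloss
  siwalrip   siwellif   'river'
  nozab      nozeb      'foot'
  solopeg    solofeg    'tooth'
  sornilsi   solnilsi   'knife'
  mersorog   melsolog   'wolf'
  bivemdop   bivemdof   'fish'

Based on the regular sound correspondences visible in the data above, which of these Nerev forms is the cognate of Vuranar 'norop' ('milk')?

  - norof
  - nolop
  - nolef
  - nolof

nolof

mersorog ~ melsolog — Vuranar r corresponds to Nerev l between vowels (before a back vowel).
siwalrip ~ siwellif, bivemdop ~ bivemdof — Vuranar p corresponds to Nerev f word-finally.
Applying these to Vuranar 'norop':
  norop → nolop   (r→l between vowels (before a back vowel))
  nolop → nolof   (p→f word-finally)
So the Nerev cognate is 'nolof'.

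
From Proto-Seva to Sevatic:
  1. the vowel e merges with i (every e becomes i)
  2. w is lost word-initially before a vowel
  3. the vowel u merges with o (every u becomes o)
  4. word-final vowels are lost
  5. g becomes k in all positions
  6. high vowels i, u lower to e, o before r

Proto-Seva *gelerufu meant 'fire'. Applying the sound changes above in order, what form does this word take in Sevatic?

kilerof

Sevatic: start from *gelerufu.
  rule 1 (vowel merger): gelerufu → gilirufu
  rule 2: no change — gilirufu
  rule 3 (vowel merger): gilirufu → gilirofo
  rule 4 (apocope): gilirofo → gilirof
  rule 5 (unconditioned shift): gilirof → kilirof
  rule 6 (pre-rhotic lowering): kilirof → kilerof
  ⇒ Sevatic kilerof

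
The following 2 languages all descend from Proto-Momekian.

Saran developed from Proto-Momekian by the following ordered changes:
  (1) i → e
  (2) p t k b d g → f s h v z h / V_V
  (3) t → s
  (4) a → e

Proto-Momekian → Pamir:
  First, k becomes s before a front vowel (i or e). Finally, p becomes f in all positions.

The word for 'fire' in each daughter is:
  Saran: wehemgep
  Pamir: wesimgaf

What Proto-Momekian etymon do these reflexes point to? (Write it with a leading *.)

*wekimgap

Position 8: Saran has p, Pamir has f. Saran preserves p here (none of its changes turn any other segment into p), so the proto-segment is *p.
Position 4: Saran has e, Pamir has i. Pamir preserves i here (none of its changes turn any other segment into i), so the proto-segment is *i.
This points to *wekimgap. Verify forward in each daughter:
Saran: start from *wekimgap.
  rule 1 (vowel merger): wekimgap → wekemgap
  rule 2 (intervocalic lenition): wekemgap → wehemgap
  rule 3: no change — wehemgap
  rule 4 (vowel merger): wehemgap → wehemgep
  ⇒ Saran wehemgep
Pamir: start from *wekimgap.
  rule 1 (palatalisation): wekimgap → wesimgap
  rule 2 (unconditioned shift): wesimgap → wesimgaf
  ⇒ Pamir wesimgaf
Only *wekimgap yields all of Saran wehemgep, Pamir wesimgaf.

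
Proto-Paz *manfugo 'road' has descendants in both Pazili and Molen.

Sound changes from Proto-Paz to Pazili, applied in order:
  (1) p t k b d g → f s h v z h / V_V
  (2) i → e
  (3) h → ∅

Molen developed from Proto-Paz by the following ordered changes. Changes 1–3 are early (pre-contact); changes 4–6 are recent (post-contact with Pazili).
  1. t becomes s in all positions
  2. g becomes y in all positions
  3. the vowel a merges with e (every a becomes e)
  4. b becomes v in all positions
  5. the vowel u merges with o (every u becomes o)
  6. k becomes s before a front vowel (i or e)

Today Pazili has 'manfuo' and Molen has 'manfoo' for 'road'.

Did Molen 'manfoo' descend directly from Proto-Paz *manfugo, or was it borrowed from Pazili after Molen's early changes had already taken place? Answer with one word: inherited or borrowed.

If inherited, *manfugo would pass through all of Molen's changes:
Molen: *manfugo
  manfugo (rule 1 does not apply)
  manfugo → manfuyo   [unconditioned shift]
  manfuyo → menfuyo   [vowel merger]
  menfuyo (rule 4 does not apply)
  menfuyo → menfoyo   [vowel merger]
  menfoyo (rule 6 does not apply)
  giving Molen menfoyo.
If borrowed from Pazili 'manfuo' after the early changes, it would undergo only the recent ones:
  rule 4 (unconditioned shift): no change (manfuo)
  rule 5 (vowel merger): manfuo → manfoo
  rule 6 (palatalisation): no change (manfoo)
  ⇒ as a loan: manfoo
Molen 'manfoo' matches the loan outcome 'manfoo', not the inherited 'menfoyo' — it skipped the early Molen changes, so it was borrowed from Pazili.

borrowed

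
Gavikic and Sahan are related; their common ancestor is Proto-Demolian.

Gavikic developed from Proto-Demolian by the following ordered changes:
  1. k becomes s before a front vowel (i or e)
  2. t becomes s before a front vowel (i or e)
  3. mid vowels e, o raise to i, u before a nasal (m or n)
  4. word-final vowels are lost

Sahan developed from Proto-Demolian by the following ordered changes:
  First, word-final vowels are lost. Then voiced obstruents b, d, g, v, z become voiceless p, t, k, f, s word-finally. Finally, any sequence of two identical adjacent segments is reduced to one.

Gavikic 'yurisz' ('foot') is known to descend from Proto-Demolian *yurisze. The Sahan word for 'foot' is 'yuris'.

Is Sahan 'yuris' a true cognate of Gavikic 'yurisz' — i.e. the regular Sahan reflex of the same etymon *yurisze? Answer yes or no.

yes

Derive the expected Sahan reflex of *yurisze:
Sahan: *yurisze > yurisz > yuriss > yuris  (by apocope, final devoicing, degemination)
Sahan 'yuris' matches the regular reflex exactly, so the pair is cognate.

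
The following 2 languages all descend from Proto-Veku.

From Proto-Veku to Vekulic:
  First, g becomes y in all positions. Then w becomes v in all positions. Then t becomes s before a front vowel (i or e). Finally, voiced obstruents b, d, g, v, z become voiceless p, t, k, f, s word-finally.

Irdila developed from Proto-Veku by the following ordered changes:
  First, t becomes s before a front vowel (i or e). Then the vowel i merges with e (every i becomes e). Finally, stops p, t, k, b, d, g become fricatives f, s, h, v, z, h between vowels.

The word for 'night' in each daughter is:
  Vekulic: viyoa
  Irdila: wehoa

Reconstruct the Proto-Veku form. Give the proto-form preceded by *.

Position 2: Vekulic has i, Irdila has e. Vekulic preserves i here (none of its changes turn any other segment into i), so the proto-segment is *i.
Position 3: Vekulic has y, Irdila has h. Taking the neighbouring segments as reconstructed: Vekulic y could go back to *g or *y; Irdila h could go back to *k or *g or *h — the one source consistent with every daughter is *g.
Verify the candidate proto-form against each daughter:
Vekulic: start from *wigoa.
  rule 1 (unconditioned shift): wigoa → wiyoa
  rule 2 (unconditioned shift): wiyoa → viyoa
  rule 3: no change — viyoa
  rule 4: no change — viyoa
  ⇒ Vekulic viyoa
Irdila: start from *wigoa.
  rule 1: no change — wigoa
  rule 2 (vowel merger): wigoa → wegoa
  rule 3 (intervocalic lenition): wegoa → wehoa
  ⇒ Irdila wehoa
*wigoa is the unique common source.

*wigoa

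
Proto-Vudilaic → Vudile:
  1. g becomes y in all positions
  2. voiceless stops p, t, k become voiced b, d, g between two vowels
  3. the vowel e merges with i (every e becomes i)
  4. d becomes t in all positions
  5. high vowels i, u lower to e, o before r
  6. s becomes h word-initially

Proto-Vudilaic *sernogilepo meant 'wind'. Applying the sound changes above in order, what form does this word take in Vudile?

hernoyilibo

Vudile: *sernogilepo > sernoyilepo > sernoyilebo > sirnoyilibo > sernoyilibo > hernoyilibo  (by unconditioned shift, intervocalic voicing, vowel merger, pre-rhotic lowering, debuccalisation)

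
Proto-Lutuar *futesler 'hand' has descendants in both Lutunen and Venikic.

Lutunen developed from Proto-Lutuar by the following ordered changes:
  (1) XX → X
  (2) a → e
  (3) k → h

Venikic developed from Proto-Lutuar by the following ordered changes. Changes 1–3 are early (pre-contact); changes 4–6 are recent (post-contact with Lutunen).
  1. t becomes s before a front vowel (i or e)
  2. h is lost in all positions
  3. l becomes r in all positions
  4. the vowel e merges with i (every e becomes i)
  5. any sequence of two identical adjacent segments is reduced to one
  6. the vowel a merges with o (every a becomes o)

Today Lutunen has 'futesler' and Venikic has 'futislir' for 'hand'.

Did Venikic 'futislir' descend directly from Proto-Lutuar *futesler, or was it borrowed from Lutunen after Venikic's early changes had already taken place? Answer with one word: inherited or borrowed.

borrowed

If inherited, *futesler would pass through all of Venikic's changes:
Venikic: *futesler > fusesler > fusesrer > fusisrir  (by palatalisation, unconditioned shift, vowel merger)
If borrowed from Lutunen 'futesler' after the early changes, it would undergo only the recent ones:
  rule 4 (vowel merger): futesler → futislir
  rule 5 (degemination): no change (futislir)
  rule 6 (vowel merger): no change (futislir)
  ⇒ as a loan: futislir
Venikic 'futislir' matches the loan outcome 'futislir', not the inherited 'fusisrir' — it skipped the early Venikic changes, so it was borrowed from Lutunen.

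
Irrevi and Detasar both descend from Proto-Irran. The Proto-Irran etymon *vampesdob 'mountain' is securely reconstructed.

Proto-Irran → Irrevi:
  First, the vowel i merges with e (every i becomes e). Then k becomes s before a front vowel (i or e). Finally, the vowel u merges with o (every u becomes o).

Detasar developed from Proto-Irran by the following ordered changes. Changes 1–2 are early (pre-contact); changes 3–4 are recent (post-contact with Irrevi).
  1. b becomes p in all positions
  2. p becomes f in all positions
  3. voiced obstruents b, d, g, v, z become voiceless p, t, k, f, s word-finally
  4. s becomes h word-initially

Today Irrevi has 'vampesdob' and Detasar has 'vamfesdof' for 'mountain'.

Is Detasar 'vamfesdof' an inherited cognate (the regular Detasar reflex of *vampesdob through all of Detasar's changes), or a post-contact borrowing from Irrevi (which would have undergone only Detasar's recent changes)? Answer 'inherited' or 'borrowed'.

If inherited, *vampesdob would pass through all of Detasar's changes:
Detasar: *vampesdob
  vampesdob → vampesdop   [unconditioned shift]
  vampesdop → vamfesdof   [unconditioned shift]
  vamfesdof (rule 3 does not apply)
  vamfesdof (rule 4 does not apply)
  giving Detasar vamfesdof.
If borrowed from Irrevi 'vampesdob' after the early changes, it would undergo only the recent ones:
  rule 3 (final devoicing): vampesdob → vampesdop
  rule 4 (debuccalisation): no change (vampesdop)
  ⇒ as a loan: vampesdop
Detasar 'vamfesdof' matches the inherited outcome exactly, so it is an inherited cognate, not a loan.

inherited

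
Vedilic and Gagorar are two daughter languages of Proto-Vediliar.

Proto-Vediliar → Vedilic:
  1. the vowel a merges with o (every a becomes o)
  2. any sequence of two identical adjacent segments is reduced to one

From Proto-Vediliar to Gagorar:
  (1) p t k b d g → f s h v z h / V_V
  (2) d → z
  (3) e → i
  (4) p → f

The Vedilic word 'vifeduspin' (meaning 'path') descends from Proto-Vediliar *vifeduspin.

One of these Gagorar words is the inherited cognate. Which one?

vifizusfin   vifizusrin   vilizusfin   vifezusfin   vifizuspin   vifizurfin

vifizusfin

Gagorar: start from *vifeduspin.
  rule 1 (intervocalic lenition): vifeduspin → vifezuspin
  rule 2: no change — vifezuspin
  rule 3 (vowel merger): vifezuspin → vifizuspin
  rule 4 (unconditioned shift): vifizuspin → vifizusfin
  ⇒ Gagorar vifizusfin
The other candidates each miss or misapply at least one Gagorar change.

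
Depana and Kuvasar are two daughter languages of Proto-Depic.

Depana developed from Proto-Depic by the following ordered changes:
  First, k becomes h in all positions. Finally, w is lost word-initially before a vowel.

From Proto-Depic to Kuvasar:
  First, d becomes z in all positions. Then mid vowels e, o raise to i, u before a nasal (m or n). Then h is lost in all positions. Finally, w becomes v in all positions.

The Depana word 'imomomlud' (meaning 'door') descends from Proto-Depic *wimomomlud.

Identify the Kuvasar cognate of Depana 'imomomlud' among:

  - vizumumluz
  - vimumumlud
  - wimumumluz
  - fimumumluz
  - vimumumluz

Kuvasar: start from *wimomomlud.
  rule 1 (unconditioned shift): wimomomlud → wimomomluz
  rule 2 (pre-nasal raising): wimomomluz → wimumumluz
  rule 3: no change — wimumumluz
  rule 4 (unconditioned shift): wimumumluz → vimumumluz
  ⇒ Kuvasar vimumumluz
The other candidates each miss or misapply at least one Kuvasar change.

vimumumluz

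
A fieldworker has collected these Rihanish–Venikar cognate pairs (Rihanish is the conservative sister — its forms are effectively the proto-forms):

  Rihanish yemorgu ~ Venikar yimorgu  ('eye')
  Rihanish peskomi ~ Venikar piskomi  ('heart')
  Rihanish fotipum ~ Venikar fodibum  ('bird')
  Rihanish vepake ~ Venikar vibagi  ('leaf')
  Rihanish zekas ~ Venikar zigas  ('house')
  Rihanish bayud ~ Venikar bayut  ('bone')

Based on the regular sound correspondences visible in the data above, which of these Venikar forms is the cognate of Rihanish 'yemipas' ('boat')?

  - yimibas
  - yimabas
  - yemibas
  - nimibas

yemorgu ~ yimorgu — Rihanish e corresponds to Venikar i after a consonant, before a nasal.
vepake ~ vibagi — Rihanish p corresponds to Venikar b between vowels (before a back vowel).
Applying these to Rihanish 'yemipas':
  yemipas → yimipas   (e→i after a consonant, before a nasal)
  yimipas → yimibas   (p→b between vowels (before a back vowel))
So the Venikar cognate is 'yimibas'.

yimibas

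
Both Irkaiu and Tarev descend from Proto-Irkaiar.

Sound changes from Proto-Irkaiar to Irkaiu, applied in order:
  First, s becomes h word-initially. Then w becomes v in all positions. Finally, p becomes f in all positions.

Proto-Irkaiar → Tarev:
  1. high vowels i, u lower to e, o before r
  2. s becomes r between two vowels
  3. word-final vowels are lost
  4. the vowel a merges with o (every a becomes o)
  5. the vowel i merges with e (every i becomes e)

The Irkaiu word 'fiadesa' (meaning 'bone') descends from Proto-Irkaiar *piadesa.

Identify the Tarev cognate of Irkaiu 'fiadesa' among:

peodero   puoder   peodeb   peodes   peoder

Tarev: *piadesa
  piadesa (rule 1 does not apply)
  piadesa → piadera   [rhotacism]
  piadera → piader   [apocope]
  piader → pioder   [vowel merger]
  pioder → peoder   [vowel merger]
  giving Tarev peoder.
Among the options, 'peoder' alone shows every Tarev change applied in order.

peoder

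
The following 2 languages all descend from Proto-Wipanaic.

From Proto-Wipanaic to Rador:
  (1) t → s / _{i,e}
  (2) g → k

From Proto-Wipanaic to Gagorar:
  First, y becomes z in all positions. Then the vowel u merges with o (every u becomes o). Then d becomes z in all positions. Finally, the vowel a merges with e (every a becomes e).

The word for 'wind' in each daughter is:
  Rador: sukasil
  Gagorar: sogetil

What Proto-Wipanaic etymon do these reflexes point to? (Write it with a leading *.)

*sugatil

Position 3: Rador has k, Gagorar has g. Gagorar preserves g here (none of its changes turn any other segment into g), so the proto-segment is *g.
Position 2: Rador has u, Gagorar has o. Rador preserves u here (none of its changes turn any other segment into u), so the proto-segment is *u.
Position 4: Rador has a, Gagorar has e. Rador preserves a here (none of its changes turn any other segment into a), so the proto-segment is *a.
Verify the candidate proto-form against each daughter:
Rador: start from *sugatil.
  rule 1 (palatalisation): sugatil → sugasil
  rule 2 (unconditioned shift): sugasil → sukasil
  ⇒ Rador sukasil
Gagorar: *sugatil > sogatil > sogetil  (by vowel merger, vowel merger)
Only *sugatil yields all of Rador sukasil, Gagorar sogetil.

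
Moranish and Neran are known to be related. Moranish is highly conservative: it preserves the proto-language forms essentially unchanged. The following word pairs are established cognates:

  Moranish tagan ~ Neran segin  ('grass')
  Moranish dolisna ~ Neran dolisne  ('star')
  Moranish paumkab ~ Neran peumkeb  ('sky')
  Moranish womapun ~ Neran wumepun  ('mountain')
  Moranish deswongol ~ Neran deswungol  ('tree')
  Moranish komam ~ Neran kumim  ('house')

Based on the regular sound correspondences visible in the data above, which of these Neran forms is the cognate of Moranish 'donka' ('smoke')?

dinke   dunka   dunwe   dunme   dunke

deswongol ~ deswungol — Moranish o corresponds to Neran u after a consonant, before a nasal.
dolisna ~ dolisne — Moranish a corresponds to Neran e word-finally.
Applying these to Moranish 'donka':
  donka → dunka   (o→u after a consonant, before a nasal)
  dunka → dunke   (a→e word-finally)
So the Neran cognate is 'dunke'.

dunke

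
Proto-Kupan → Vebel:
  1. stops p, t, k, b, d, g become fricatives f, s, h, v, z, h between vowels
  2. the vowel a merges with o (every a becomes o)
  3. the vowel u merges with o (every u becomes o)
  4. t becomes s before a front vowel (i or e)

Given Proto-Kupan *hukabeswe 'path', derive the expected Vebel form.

Vebel: start from *hukabeswe.
  rule 1 (intervocalic lenition): hukabeswe → huhaveswe
  rule 2 (vowel merger): huhaveswe → huhoveswe
  rule 3 (vowel merger): huhoveswe → hohoveswe
  rule 4: no change — hohoveswe
  ⇒ Vebel hohoveswe

hohoveswe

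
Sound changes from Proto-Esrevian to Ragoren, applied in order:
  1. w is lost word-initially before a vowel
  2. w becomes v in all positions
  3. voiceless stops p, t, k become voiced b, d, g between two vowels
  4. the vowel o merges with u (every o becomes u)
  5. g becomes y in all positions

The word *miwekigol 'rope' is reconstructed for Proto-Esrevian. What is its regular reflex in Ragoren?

miveyiyul

Ragoren: *miwekigol > mivekigol > mivegigol > mivegigul > miveyiyul  (by unconditioned shift, intervocalic voicing, vowel merger, unconditioned shift)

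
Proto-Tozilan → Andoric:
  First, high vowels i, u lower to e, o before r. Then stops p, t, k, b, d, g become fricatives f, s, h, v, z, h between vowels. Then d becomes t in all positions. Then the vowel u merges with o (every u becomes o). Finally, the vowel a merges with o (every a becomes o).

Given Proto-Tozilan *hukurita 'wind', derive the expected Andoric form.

hohoriso

Andoric: start from *hukurita.
  rule 1 (pre-rhotic lowering): hukurita → hukorita
  rule 2 (intervocalic lenition): hukorita → huhorisa
  rule 3: no change — huhorisa
  rule 4 (vowel merger): huhorisa → hohorisa
  rule 5 (vowel merger): hohorisa → hohoriso
  ⇒ Andoric hohoriso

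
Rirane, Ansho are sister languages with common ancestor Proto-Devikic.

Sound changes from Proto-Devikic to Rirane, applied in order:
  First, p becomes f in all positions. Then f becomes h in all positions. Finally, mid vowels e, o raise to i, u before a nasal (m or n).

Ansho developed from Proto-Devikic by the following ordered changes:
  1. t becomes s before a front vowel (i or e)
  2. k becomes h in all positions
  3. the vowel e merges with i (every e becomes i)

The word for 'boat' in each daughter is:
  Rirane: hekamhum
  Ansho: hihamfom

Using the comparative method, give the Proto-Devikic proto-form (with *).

Position 6: Rirane has h, Ansho has f. Ansho preserves f here (none of its changes turn any other segment into f), so the proto-segment is *f.
Position 2: Rirane has e, Ansho has i. Rirane preserves e here (none of its changes turn any other segment into e), so the proto-segment is *e.
Position 7: Rirane has u, Ansho has o. Ansho preserves o here (none of its changes turn any other segment into o), so the proto-segment is *o.
Continuing position by position gives *hekamfom; check it forward:
Rirane: *hekamfom
  hekamfom (rule 1 does not apply)
  hekamfom → hekamhom   [unconditioned shift]
  hekamhom → hekamhum   [pre-nasal raising]
  giving Rirane hekamhum.
Ansho: start from *hekamfom.
  rule 1: no change — hekamfom
  rule 2 (unconditioned shift): hekamfom → hehamfom
  rule 3 (vowel merger): hehamfom → hihamfom
  ⇒ Ansho hihamfom
Only *hekamfom yields all of Rirane hekamhum, Ansho hihamfom.

*hekamfom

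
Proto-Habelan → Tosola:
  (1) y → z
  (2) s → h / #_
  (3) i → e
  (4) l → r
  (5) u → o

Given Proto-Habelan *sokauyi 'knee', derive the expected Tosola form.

Tosola: *sokauyi
  sokauyi → sokauzi   [unconditioned shift]
  sokauzi → hokauzi   [debuccalisation]
  hokauzi → hokauze   [vowel merger]
  hokauze (rule 4 does not apply)
  hokauze → hokaoze   [vowel merger]
  giving Tosola hokaoze.

hokaoze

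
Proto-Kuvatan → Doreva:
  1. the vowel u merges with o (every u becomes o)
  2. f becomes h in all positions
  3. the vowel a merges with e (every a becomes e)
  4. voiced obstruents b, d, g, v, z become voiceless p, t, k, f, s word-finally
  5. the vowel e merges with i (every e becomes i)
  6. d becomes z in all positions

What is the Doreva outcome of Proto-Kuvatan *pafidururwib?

Doreva: start from *pafidururwib.
  rule 1 (vowel merger): pafidururwib → pafidororwib
  rule 2 (unconditioned shift): pafidororwib → pahidororwib
  rule 3 (vowel merger): pahidororwib → pehidororwib
  rule 4 (final devoicing): pehidororwib → pehidororwip
  rule 5 (vowel merger): pehidororwip → pihidororwip
  rule 6 (unconditioned shift): pihidororwip → pihizororwip
  ⇒ Doreva pihizororwip

pihizororwip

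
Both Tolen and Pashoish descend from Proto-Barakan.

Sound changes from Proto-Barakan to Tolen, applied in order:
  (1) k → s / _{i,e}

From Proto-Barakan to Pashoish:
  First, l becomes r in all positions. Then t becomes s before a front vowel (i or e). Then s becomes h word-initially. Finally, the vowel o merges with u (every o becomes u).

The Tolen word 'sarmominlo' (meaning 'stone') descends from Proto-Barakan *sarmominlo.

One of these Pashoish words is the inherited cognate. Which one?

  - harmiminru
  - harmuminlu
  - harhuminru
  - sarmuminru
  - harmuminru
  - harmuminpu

Pashoish: *sarmominlo > sarmominro > harmominro > harmuminru  (by unconditioned shift, debuccalisation, vowel merger)
The other candidates each miss or misapply at least one Pashoish change.

harmuminru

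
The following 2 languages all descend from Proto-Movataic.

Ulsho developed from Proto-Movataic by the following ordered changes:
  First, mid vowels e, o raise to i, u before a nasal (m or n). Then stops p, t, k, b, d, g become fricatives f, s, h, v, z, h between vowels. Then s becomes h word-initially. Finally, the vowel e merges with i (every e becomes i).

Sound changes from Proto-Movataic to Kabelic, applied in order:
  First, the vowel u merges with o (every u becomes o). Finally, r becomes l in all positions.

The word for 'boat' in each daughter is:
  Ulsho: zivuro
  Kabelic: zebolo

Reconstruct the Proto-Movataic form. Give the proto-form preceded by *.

Position 2: Ulsho has i, Kabelic has e. Kabelic preserves e here (none of its changes turn any other segment into e), so the proto-segment is *e.
Position 4: Ulsho has u, Kabelic has o. Taking the neighbouring segments as reconstructed: Ulsho u can only go back to *u; Kabelic o could go back to *o or *u — the one source consistent with every daughter is *u.
Verify the candidate proto-form against each daughter:
Ulsho: start from *zeburo.
  rule 1: no change — zeburo
  rule 2 (intervocalic lenition): zeburo → zevuro
  rule 3: no change — zevuro
  rule 4 (vowel merger): zevuro → zivuro
  ⇒ Ulsho zivuro
Kabelic: *zeburo
  zeburo → zeboro   [vowel merger]
  zeboro → zebolo   [unconditioned shift]
  giving Kabelic zebolo.
*zeburo is the unique common source.

*zeburo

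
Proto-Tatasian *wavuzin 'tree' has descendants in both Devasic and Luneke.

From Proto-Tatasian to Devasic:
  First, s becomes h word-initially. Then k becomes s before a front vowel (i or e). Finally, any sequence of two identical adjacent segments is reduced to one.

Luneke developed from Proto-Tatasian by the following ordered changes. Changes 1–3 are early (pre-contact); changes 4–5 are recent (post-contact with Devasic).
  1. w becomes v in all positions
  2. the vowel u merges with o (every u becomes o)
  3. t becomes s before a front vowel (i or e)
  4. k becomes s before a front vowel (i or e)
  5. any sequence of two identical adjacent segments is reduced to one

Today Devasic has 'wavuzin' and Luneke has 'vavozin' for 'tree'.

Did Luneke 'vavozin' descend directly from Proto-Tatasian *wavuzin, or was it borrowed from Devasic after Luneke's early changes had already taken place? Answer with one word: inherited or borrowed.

If inherited, *wavuzin would pass through all of Luneke's changes:
Luneke: start from *wavuzin.
  rule 1 (unconditioned shift): wavuzin → vavuzin
  rule 2 (vowel merger): vavuzin → vavozin
  rule 3: no change — vavozin
  rule 4: no change — vavozin
  rule 5: no change — vavozin
  ⇒ Luneke vavozin
If borrowed from Devasic 'wavuzin' after the early changes, it would undergo only the recent ones:
  rule 4 (palatalisation): no change (wavuzin)
  rule 5 (degemination): no change (wavuzin)
  ⇒ as a loan: wavuzin
Luneke 'vavozin' matches the inherited outcome exactly, so it is an inherited cognate, not a loan.

inherited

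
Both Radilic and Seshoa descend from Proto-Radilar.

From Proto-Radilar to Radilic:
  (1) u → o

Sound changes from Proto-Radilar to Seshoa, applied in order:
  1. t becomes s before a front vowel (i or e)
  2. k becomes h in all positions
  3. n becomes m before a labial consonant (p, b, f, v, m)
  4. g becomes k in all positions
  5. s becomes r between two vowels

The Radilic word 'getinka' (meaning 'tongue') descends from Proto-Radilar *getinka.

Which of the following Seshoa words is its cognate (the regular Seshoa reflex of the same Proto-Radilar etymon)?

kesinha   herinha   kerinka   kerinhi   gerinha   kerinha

kerinha

Seshoa: *getinka
  getinka → gesinka   [palatalisation]
  gesinka → gesinha   [unconditioned shift]
  gesinha (rule 3 does not apply)
  gesinha → kesinha   [unconditioned shift]
  kesinha → kerinha   [rhotacism]
  giving Seshoa kerinha.
Among the options, 'kerinha' alone shows every Seshoa change applied in order.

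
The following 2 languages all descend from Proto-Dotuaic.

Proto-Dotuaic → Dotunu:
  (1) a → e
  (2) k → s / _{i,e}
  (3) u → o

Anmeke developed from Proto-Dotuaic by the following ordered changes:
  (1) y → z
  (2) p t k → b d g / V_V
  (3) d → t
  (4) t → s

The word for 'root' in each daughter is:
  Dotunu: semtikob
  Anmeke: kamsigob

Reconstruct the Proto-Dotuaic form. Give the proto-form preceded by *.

*kamtikob

Position 1: Dotunu has s, Anmeke has k. Anmeke preserves k here (none of its changes turn any other segment into k), so the proto-segment is *k.
Position 2: Dotunu has e, Anmeke has a. Anmeke preserves a here (none of its changes turn any other segment into a), so the proto-segment is *a.
Position 6: Dotunu has k, Anmeke has g. Dotunu preserves k here (none of its changes turn any other segment into k), so the proto-segment is *k.
This points to *kamtikob. Verify forward in each daughter:
Dotunu: *kamtikob
  kamtikob → kemtikob   [vowel merger]
  kemtikob → semtikob   [palatalisation]
  semtikob (rule 3 does not apply)
  giving Dotunu semtikob.
Anmeke: start from *kamtikob.
  rule 1: no change — kamtikob
  rule 2 (intervocalic voicing): kamtikob → kamtigob
  rule 3: no change — kamtigob
  rule 4 (unconditioned shift): kamtigob → kamsigob
  ⇒ Anmeke kamsigob
No other proto-form is consistent with every reflex, so the reconstruction is *kamtikob.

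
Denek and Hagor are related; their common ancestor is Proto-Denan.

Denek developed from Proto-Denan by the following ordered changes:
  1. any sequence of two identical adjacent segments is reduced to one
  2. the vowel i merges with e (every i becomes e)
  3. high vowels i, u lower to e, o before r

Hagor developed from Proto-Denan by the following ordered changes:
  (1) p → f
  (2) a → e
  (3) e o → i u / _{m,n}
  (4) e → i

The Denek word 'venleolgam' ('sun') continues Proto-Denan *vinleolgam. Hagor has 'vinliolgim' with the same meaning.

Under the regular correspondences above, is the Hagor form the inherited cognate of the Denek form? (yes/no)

Derive the expected Hagor reflex of *vinleolgam:
Hagor: *vinleolgam
  vinleolgam (rule 1 does not apply)
  vinleolgam → vinleolgem   [vowel merger]
  vinleolgem → vinleolgim   [pre-nasal raising]
  vinleolgim → vinliolgim   [vowel merger]
  giving Hagor vinliolgim.
Hagor 'vinliolgim' matches the regular reflex exactly, so the pair is cognate.

yes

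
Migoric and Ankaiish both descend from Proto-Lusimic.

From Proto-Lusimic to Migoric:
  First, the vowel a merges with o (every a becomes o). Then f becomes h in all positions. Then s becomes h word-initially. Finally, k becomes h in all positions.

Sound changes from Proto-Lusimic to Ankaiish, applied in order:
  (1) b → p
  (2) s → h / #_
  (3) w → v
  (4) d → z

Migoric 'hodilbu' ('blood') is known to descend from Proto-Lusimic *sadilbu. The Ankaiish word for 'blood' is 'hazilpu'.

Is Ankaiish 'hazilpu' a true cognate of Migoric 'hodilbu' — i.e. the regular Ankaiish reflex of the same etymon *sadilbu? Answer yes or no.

Derive the expected Ankaiish reflex of *sadilbu:
Ankaiish: start from *sadilbu.
  rule 1 (unconditioned shift): sadilbu → sadilpu
  rule 2 (debuccalisation): sadilpu → hadilpu
  rule 3: no change — hadilpu
  rule 4 (unconditioned shift): hadilpu → hazilpu
  ⇒ Ankaiish hazilpu
Ankaiish 'hazilpu' matches the regular reflex exactly, so the pair is cognate.

yes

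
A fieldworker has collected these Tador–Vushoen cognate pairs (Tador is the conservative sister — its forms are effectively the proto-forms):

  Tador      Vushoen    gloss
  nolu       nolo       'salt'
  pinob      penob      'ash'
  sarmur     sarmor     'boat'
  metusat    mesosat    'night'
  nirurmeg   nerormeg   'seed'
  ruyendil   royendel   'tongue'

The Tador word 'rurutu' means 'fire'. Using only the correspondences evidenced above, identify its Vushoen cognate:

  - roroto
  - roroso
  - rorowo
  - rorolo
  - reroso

roroso

sarmur ~ sarmor, nirurmeg ~ nerormeg — Tador u corresponds to Vushoen o after a consonant, before r.
metusat ~ mesosat, ruyendil ~ royendel — Tador u corresponds to Vushoen o after a consonant, before a consonant other than r, m, n, p, b, f, v.
metusat ~ mesosat — Tador t corresponds to Vushoen s between vowels (before a back vowel).
nolu ~ nolo — Tador u corresponds to Vushoen o word-finally.
Applying these to Tador 'rurutu':
  rurutu → rorutu   (u→o after a consonant, before r)
  rorutu → rorotu   (u→o after a consonant, before a consonant other than r, m, n, p, b, f, v)
  rorotu → rorosu   (t→s between vowels (before a back vowel))
  rorosu → roroso   (u→o word-finally)
So the Vushoen cognate is 'roroso'.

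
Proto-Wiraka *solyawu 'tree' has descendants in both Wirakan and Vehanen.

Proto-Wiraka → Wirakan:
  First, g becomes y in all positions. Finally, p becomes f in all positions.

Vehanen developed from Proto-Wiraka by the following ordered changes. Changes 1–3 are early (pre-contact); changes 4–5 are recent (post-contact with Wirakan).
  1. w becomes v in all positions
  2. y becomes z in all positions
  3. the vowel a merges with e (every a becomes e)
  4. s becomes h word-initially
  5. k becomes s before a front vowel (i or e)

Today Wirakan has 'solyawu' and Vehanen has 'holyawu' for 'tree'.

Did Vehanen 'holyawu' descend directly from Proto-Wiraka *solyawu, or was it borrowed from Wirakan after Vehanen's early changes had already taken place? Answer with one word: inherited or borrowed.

If inherited, *solyawu would pass through all of Vehanen's changes:
Vehanen: *solyawu > solyavu > solzavu > solzevu > holzevu  (by unconditioned shift, unconditioned shift, vowel merger, debuccalisation)
If borrowed from Wirakan 'solyawu' after the early changes, it would undergo only the recent ones:
  rule 4 (debuccalisation): solyawu → holyawu
  rule 5 (palatalisation): no change (holyawu)
  ⇒ as a loan: holyawu
Vehanen 'holyawu' matches the loan outcome 'holyawu', not the inherited 'holzevu' — it skipped the early Vehanen changes, so it was borrowed from Wirakan.

borrowed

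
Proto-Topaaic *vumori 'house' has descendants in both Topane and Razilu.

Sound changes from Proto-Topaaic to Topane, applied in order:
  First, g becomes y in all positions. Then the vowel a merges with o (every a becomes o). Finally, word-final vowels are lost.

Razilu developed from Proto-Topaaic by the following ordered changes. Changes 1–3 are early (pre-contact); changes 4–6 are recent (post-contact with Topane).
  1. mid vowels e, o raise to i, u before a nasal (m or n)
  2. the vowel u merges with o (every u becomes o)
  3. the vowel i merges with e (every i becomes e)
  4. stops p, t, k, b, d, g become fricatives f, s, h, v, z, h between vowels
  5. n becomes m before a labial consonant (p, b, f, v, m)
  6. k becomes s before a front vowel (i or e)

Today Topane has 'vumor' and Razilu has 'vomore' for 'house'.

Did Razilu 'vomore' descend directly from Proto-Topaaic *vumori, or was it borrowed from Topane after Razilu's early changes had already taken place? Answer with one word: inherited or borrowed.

inherited

If inherited, *vumori would pass through all of Razilu's changes:
Razilu: *vumori > vomori > vomore  (by vowel merger, vowel merger)
If borrowed from Topane 'vumor' after the early changes, it would undergo only the recent ones:
  rule 4 (intervocalic lenition): no change (vumor)
  rule 5 (nasal place assimilation): no change (vumor)
  rule 6 (palatalisation): no change (vumor)
  ⇒ as a loan: vumor
Razilu 'vomore' matches the inherited outcome exactly, so it is an inherited cognate, not a loan.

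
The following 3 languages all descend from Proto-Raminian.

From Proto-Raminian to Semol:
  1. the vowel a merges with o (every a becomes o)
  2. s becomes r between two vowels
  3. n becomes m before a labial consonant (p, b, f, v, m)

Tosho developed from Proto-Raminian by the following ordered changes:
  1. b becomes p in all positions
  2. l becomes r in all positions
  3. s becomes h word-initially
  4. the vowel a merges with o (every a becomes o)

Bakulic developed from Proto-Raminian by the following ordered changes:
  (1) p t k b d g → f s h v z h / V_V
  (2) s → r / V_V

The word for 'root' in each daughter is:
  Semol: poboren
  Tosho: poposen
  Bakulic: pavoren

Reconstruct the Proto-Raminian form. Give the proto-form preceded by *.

Position 5: Semol has r, Tosho has s, Bakulic has r. Tosho preserves s here (none of its changes turn any other segment into s), so the proto-segment is *s.
Position 3: Semol has b, Tosho has p, Bakulic has v. Semol preserves b here (none of its changes turn any other segment into b), so the proto-segment is *b.
Position 2: Semol has o, Tosho has o, Bakulic has a. Bakulic preserves a here (none of its changes turn any other segment into a), so the proto-segment is *a.
The remaining positions agree across the daughters. Check the candidate against every language:
Semol: *pabosen > pobosen > poboren  (by vowel merger, rhotacism)
Tosho: *pabosen > paposen > poposen  (by unconditioned shift, vowel merger)
Bakulic: *pabosen > pavosen > pavoren  (by intervocalic lenition, rhotacism)
*pabosen is the unique common source.

*pabosen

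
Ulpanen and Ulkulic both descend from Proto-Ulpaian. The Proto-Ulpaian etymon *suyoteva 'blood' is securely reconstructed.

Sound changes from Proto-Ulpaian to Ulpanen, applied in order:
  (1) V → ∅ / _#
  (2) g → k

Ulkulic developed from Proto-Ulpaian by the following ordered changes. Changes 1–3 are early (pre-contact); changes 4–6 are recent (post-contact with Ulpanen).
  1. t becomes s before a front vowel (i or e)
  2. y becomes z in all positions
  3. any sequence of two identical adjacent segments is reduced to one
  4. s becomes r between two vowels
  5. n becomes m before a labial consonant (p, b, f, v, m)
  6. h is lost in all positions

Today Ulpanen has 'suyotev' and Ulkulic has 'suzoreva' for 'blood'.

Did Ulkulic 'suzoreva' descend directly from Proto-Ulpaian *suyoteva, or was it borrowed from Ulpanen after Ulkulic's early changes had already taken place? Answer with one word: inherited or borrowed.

If inherited, *suyoteva would pass through all of Ulkulic's changes:
Ulkulic: *suyoteva
  suyoteva → suyoseva   [palatalisation]
  suyoseva → suzoseva   [unconditioned shift]
  suzoseva (rule 3 does not apply)
  suzoseva → suzoreva   [rhotacism]
  suzoreva (rule 5 does not apply)
  suzoreva (rule 6 does not apply)
  giving Ulkulic suzoreva.
If borrowed from Ulpanen 'suyotev' after the early changes, it would undergo only the recent ones:
  rule 4 (rhotacism): no change (suyotev)
  rule 5 (nasal place assimilation): no change (suyotev)
  rule 6 (h-loss): no change (suyotev)
  ⇒ as a loan: suyotev
Ulkulic 'suzoreva' matches the inherited outcome exactly, so it is an inherited cognate, not a loan.

inherited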